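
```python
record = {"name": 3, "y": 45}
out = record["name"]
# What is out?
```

Answer: 3

Derivation:
Trace (tracking out):
record = {'name': 3, 'y': 45}  # -> record = {'name': 3, 'y': 45}
out = record['name']  # -> out = 3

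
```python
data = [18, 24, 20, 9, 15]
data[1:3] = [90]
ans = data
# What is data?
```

Trace (tracking data):
data = [18, 24, 20, 9, 15]  # -> data = [18, 24, 20, 9, 15]
data[1:3] = [90]  # -> data = [18, 90, 9, 15]
ans = data  # -> ans = [18, 90, 9, 15]

Answer: [18, 90, 9, 15]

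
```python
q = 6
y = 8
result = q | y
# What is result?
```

Trace (tracking result):
q = 6  # -> q = 6
y = 8  # -> y = 8
result = q | y  # -> result = 14

Answer: 14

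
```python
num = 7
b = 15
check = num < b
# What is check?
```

Trace (tracking check):
num = 7  # -> num = 7
b = 15  # -> b = 15
check = num < b  # -> check = True

Answer: True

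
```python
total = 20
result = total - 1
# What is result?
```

Trace (tracking result):
total = 20  # -> total = 20
result = total - 1  # -> result = 19

Answer: 19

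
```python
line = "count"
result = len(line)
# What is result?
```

Answer: 5

Derivation:
Trace (tracking result):
line = 'count'  # -> line = 'count'
result = len(line)  # -> result = 5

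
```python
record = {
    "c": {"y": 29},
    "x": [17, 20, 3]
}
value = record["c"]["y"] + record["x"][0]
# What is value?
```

Trace (tracking value):
record = {'c': {'y': 29}, 'x': [17, 20, 3]}  # -> record = {'c': {'y': 29}, 'x': [17, 20, 3]}
value = record['c']['y'] + record['x'][0]  # -> value = 46

Answer: 46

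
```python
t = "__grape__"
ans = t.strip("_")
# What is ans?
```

Trace (tracking ans):
t = '__grape__'  # -> t = '__grape__'
ans = t.strip('_')  # -> ans = 'grape'

Answer: 'grape'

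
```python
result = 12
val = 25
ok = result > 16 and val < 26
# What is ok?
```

Trace (tracking ok):
result = 12  # -> result = 12
val = 25  # -> val = 25
ok = result > 16 and val < 26  # -> ok = False

Answer: False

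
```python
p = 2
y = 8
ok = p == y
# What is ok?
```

Trace (tracking ok):
p = 2  # -> p = 2
y = 8  # -> y = 8
ok = p == y  # -> ok = False

Answer: False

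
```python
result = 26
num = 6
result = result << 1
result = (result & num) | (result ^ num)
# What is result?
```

Answer: 54

Derivation:
Trace (tracking result):
result = 26  # -> result = 26
num = 6  # -> num = 6
result = result << 1  # -> result = 52
result = result & num | result ^ num  # -> result = 54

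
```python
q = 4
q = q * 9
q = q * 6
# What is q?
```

Trace (tracking q):
q = 4  # -> q = 4
q = q * 9  # -> q = 36
q = q * 6  # -> q = 216

Answer: 216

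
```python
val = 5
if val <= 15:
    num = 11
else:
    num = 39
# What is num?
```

Answer: 11

Derivation:
Trace (tracking num):
val = 5  # -> val = 5
if val <= 15:  # condition is True
    num = 11  # -> num = 11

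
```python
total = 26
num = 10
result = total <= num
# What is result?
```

Answer: False

Derivation:
Trace (tracking result):
total = 26  # -> total = 26
num = 10  # -> num = 10
result = total <= num  # -> result = False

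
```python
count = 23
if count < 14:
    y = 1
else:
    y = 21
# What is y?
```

Answer: 21

Derivation:
Trace (tracking y):
count = 23  # -> count = 23
if count < 14:  # condition is False
else:
    y = 21  # -> y = 21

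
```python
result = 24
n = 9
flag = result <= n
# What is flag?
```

Trace (tracking flag):
result = 24  # -> result = 24
n = 9  # -> n = 9
flag = result <= n  # -> flag = False

Answer: False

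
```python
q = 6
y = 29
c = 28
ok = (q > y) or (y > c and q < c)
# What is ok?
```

Answer: True

Derivation:
Trace (tracking ok):
q = 6  # -> q = 6
y = 29  # -> y = 29
c = 28  # -> c = 28
ok = q > y or (y > c and q < c)  # -> ok = True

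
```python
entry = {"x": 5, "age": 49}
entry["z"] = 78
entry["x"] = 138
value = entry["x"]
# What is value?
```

Trace (tracking value):
entry = {'x': 5, 'age': 49}  # -> entry = {'x': 5, 'age': 49}
entry['z'] = 78  # -> entry = {'x': 5, 'age': 49, 'z': 78}
entry['x'] = 138  # -> entry = {'x': 138, 'age': 49, 'z': 78}
value = entry['x']  # -> value = 138

Answer: 138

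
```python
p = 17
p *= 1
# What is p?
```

Answer: 17

Derivation:
Trace (tracking p):
p = 17  # -> p = 17
p *= 1  # -> p = 17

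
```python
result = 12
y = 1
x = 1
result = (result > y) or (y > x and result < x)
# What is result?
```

Trace (tracking result):
result = 12  # -> result = 12
y = 1  # -> y = 1
x = 1  # -> x = 1
result = result > y or (y > x and result < x)  # -> result = True

Answer: True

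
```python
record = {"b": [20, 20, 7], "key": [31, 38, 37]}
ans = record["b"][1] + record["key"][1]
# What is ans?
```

Answer: 58

Derivation:
Trace (tracking ans):
record = {'b': [20, 20, 7], 'key': [31, 38, 37]}  # -> record = {'b': [20, 20, 7], 'key': [31, 38, 37]}
ans = record['b'][1] + record['key'][1]  # -> ans = 58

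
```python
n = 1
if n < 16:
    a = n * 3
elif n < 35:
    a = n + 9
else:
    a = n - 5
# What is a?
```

Answer: 3

Derivation:
Trace (tracking a):
n = 1  # -> n = 1
if n < 16:  # condition is True
    a = n * 3  # -> a = 3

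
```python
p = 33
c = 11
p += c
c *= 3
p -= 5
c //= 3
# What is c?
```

Trace (tracking c):
p = 33  # -> p = 33
c = 11  # -> c = 11
p += c  # -> p = 44
c *= 3  # -> c = 33
p -= 5  # -> p = 39
c //= 3  # -> c = 11

Answer: 11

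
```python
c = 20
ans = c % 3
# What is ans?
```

Answer: 2

Derivation:
Trace (tracking ans):
c = 20  # -> c = 20
ans = c % 3  # -> ans = 2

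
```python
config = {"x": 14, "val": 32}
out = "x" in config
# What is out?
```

Trace (tracking out):
config = {'x': 14, 'val': 32}  # -> config = {'x': 14, 'val': 32}
out = 'x' in config  # -> out = True

Answer: True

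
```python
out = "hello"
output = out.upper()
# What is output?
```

Answer: 'HELLO'

Derivation:
Trace (tracking output):
out = 'hello'  # -> out = 'hello'
output = out.upper()  # -> output = 'HELLO'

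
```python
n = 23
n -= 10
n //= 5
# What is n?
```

Trace (tracking n):
n = 23  # -> n = 23
n -= 10  # -> n = 13
n //= 5  # -> n = 2

Answer: 2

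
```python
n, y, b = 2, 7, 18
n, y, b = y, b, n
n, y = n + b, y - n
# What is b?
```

Answer: 2

Derivation:
Trace (tracking b):
n, y, b = (2, 7, 18)  # -> n = 2, y = 7, b = 18
n, y, b = (y, b, n)  # -> n = 7, y = 18, b = 2
n, y = (n + b, y - n)  # -> n = 9, y = 11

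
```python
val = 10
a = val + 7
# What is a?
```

Trace (tracking a):
val = 10  # -> val = 10
a = val + 7  # -> a = 17

Answer: 17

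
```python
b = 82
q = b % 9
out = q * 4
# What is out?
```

Answer: 4

Derivation:
Trace (tracking out):
b = 82  # -> b = 82
q = b % 9  # -> q = 1
out = q * 4  # -> out = 4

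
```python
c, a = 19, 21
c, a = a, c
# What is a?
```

Trace (tracking a):
c, a = (19, 21)  # -> c = 19, a = 21
c, a = (a, c)  # -> c = 21, a = 19

Answer: 19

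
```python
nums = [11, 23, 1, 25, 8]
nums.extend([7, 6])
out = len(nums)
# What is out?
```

Answer: 7

Derivation:
Trace (tracking out):
nums = [11, 23, 1, 25, 8]  # -> nums = [11, 23, 1, 25, 8]
nums.extend([7, 6])  # -> nums = [11, 23, 1, 25, 8, 7, 6]
out = len(nums)  # -> out = 7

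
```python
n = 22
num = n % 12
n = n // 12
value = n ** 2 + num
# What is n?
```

Answer: 1

Derivation:
Trace (tracking n):
n = 22  # -> n = 22
num = n % 12  # -> num = 10
n = n // 12  # -> n = 1
value = n ** 2 + num  # -> value = 11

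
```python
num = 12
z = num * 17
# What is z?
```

Answer: 204

Derivation:
Trace (tracking z):
num = 12  # -> num = 12
z = num * 17  # -> z = 204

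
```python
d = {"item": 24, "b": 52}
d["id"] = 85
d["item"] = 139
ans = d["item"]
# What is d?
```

Trace (tracking d):
d = {'item': 24, 'b': 52}  # -> d = {'item': 24, 'b': 52}
d['id'] = 85  # -> d = {'item': 24, 'b': 52, 'id': 85}
d['item'] = 139  # -> d = {'item': 139, 'b': 52, 'id': 85}
ans = d['item']  # -> ans = 139

Answer: {'item': 139, 'b': 52, 'id': 85}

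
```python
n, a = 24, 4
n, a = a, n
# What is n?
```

Answer: 4

Derivation:
Trace (tracking n):
n, a = (24, 4)  # -> n = 24, a = 4
n, a = (a, n)  # -> n = 4, a = 24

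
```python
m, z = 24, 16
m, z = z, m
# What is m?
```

Answer: 16

Derivation:
Trace (tracking m):
m, z = (24, 16)  # -> m = 24, z = 16
m, z = (z, m)  # -> m = 16, z = 24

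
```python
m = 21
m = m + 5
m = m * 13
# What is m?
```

Answer: 338

Derivation:
Trace (tracking m):
m = 21  # -> m = 21
m = m + 5  # -> m = 26
m = m * 13  # -> m = 338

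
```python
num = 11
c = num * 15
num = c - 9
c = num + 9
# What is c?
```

Trace (tracking c):
num = 11  # -> num = 11
c = num * 15  # -> c = 165
num = c - 9  # -> num = 156
c = num + 9  # -> c = 165

Answer: 165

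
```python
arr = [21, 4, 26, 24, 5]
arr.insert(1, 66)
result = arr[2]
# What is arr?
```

Answer: [21, 66, 4, 26, 24, 5]

Derivation:
Trace (tracking arr):
arr = [21, 4, 26, 24, 5]  # -> arr = [21, 4, 26, 24, 5]
arr.insert(1, 66)  # -> arr = [21, 66, 4, 26, 24, 5]
result = arr[2]  # -> result = 4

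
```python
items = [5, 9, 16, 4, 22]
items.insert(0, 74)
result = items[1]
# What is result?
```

Answer: 5

Derivation:
Trace (tracking result):
items = [5, 9, 16, 4, 22]  # -> items = [5, 9, 16, 4, 22]
items.insert(0, 74)  # -> items = [74, 5, 9, 16, 4, 22]
result = items[1]  # -> result = 5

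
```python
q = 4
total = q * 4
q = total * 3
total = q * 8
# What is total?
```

Answer: 384

Derivation:
Trace (tracking total):
q = 4  # -> q = 4
total = q * 4  # -> total = 16
q = total * 3  # -> q = 48
total = q * 8  # -> total = 384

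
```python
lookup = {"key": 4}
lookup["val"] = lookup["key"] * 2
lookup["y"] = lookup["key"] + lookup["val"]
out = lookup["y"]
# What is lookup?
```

Trace (tracking lookup):
lookup = {'key': 4}  # -> lookup = {'key': 4}
lookup['val'] = lookup['key'] * 2  # -> lookup = {'key': 4, 'val': 8}
lookup['y'] = lookup['key'] + lookup['val']  # -> lookup = {'key': 4, 'val': 8, 'y': 12}
out = lookup['y']  # -> out = 12

Answer: {'key': 4, 'val': 8, 'y': 12}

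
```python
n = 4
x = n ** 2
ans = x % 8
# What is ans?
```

Answer: 0

Derivation:
Trace (tracking ans):
n = 4  # -> n = 4
x = n ** 2  # -> x = 16
ans = x % 8  # -> ans = 0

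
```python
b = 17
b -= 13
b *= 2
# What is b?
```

Trace (tracking b):
b = 17  # -> b = 17
b -= 13  # -> b = 4
b *= 2  # -> b = 8

Answer: 8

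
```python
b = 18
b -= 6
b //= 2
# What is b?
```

Trace (tracking b):
b = 18  # -> b = 18
b -= 6  # -> b = 12
b //= 2  # -> b = 6

Answer: 6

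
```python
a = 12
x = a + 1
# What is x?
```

Trace (tracking x):
a = 12  # -> a = 12
x = a + 1  # -> x = 13

Answer: 13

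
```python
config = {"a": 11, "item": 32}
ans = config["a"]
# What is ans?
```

Answer: 11

Derivation:
Trace (tracking ans):
config = {'a': 11, 'item': 32}  # -> config = {'a': 11, 'item': 32}
ans = config['a']  # -> ans = 11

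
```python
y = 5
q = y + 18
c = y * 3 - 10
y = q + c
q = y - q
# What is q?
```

Answer: 5

Derivation:
Trace (tracking q):
y = 5  # -> y = 5
q = y + 18  # -> q = 23
c = y * 3 - 10  # -> c = 5
y = q + c  # -> y = 28
q = y - q  # -> q = 5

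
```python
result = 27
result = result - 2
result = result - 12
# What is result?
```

Trace (tracking result):
result = 27  # -> result = 27
result = result - 2  # -> result = 25
result = result - 12  # -> result = 13

Answer: 13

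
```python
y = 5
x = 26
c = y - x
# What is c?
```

Trace (tracking c):
y = 5  # -> y = 5
x = 26  # -> x = 26
c = y - x  # -> c = -21

Answer: -21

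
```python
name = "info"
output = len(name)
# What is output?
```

Answer: 4

Derivation:
Trace (tracking output):
name = 'info'  # -> name = 'info'
output = len(name)  # -> output = 4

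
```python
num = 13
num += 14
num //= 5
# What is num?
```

Trace (tracking num):
num = 13  # -> num = 13
num += 14  # -> num = 27
num //= 5  # -> num = 5

Answer: 5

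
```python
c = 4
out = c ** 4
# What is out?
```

Answer: 256

Derivation:
Trace (tracking out):
c = 4  # -> c = 4
out = c ** 4  # -> out = 256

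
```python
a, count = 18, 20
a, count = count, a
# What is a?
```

Answer: 20

Derivation:
Trace (tracking a):
a, count = (18, 20)  # -> a = 18, count = 20
a, count = (count, a)  # -> a = 20, count = 18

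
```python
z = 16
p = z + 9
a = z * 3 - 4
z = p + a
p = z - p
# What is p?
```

Answer: 44

Derivation:
Trace (tracking p):
z = 16  # -> z = 16
p = z + 9  # -> p = 25
a = z * 3 - 4  # -> a = 44
z = p + a  # -> z = 69
p = z - p  # -> p = 44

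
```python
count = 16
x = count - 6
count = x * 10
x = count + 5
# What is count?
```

Trace (tracking count):
count = 16  # -> count = 16
x = count - 6  # -> x = 10
count = x * 10  # -> count = 100
x = count + 5  # -> x = 105

Answer: 100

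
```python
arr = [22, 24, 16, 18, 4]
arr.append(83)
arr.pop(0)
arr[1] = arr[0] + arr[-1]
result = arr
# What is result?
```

Trace (tracking result):
arr = [22, 24, 16, 18, 4]  # -> arr = [22, 24, 16, 18, 4]
arr.append(83)  # -> arr = [22, 24, 16, 18, 4, 83]
arr.pop(0)  # -> arr = [24, 16, 18, 4, 83]
arr[1] = arr[0] + arr[-1]  # -> arr = [24, 107, 18, 4, 83]
result = arr  # -> result = [24, 107, 18, 4, 83]

Answer: [24, 107, 18, 4, 83]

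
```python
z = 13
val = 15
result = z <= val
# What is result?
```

Trace (tracking result):
z = 13  # -> z = 13
val = 15  # -> val = 15
result = z <= val  # -> result = True

Answer: True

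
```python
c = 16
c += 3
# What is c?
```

Trace (tracking c):
c = 16  # -> c = 16
c += 3  # -> c = 19

Answer: 19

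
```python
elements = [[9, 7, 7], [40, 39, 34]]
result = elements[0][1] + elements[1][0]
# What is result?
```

Answer: 47

Derivation:
Trace (tracking result):
elements = [[9, 7, 7], [40, 39, 34]]  # -> elements = [[9, 7, 7], [40, 39, 34]]
result = elements[0][1] + elements[1][0]  # -> result = 47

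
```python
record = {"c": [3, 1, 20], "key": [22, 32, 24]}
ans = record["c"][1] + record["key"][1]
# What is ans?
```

Answer: 33

Derivation:
Trace (tracking ans):
record = {'c': [3, 1, 20], 'key': [22, 32, 24]}  # -> record = {'c': [3, 1, 20], 'key': [22, 32, 24]}
ans = record['c'][1] + record['key'][1]  # -> ans = 33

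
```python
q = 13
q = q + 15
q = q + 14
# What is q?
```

Trace (tracking q):
q = 13  # -> q = 13
q = q + 15  # -> q = 28
q = q + 14  # -> q = 42

Answer: 42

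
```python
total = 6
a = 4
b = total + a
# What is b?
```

Trace (tracking b):
total = 6  # -> total = 6
a = 4  # -> a = 4
b = total + a  # -> b = 10

Answer: 10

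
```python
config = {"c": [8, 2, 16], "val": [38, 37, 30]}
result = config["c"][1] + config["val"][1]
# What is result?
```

Answer: 39

Derivation:
Trace (tracking result):
config = {'c': [8, 2, 16], 'val': [38, 37, 30]}  # -> config = {'c': [8, 2, 16], 'val': [38, 37, 30]}
result = config['c'][1] + config['val'][1]  # -> result = 39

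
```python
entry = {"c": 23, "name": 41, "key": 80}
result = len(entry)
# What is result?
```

Answer: 3

Derivation:
Trace (tracking result):
entry = {'c': 23, 'name': 41, 'key': 80}  # -> entry = {'c': 23, 'name': 41, 'key': 80}
result = len(entry)  # -> result = 3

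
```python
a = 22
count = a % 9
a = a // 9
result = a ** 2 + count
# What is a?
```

Answer: 2

Derivation:
Trace (tracking a):
a = 22  # -> a = 22
count = a % 9  # -> count = 4
a = a // 9  # -> a = 2
result = a ** 2 + count  # -> result = 8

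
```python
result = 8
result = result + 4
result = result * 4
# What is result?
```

Trace (tracking result):
result = 8  # -> result = 8
result = result + 4  # -> result = 12
result = result * 4  # -> result = 48

Answer: 48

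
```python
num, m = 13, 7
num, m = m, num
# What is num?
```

Answer: 7

Derivation:
Trace (tracking num):
num, m = (13, 7)  # -> num = 13, m = 7
num, m = (m, num)  # -> num = 7, m = 13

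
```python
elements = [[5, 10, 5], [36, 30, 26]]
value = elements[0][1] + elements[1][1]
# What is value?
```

Answer: 40

Derivation:
Trace (tracking value):
elements = [[5, 10, 5], [36, 30, 26]]  # -> elements = [[5, 10, 5], [36, 30, 26]]
value = elements[0][1] + elements[1][1]  # -> value = 40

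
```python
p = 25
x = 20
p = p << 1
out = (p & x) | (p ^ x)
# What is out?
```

Answer: 54

Derivation:
Trace (tracking out):
p = 25  # -> p = 25
x = 20  # -> x = 20
p = p << 1  # -> p = 50
out = p & x | p ^ x  # -> out = 54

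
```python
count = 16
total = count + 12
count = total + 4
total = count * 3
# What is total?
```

Answer: 96

Derivation:
Trace (tracking total):
count = 16  # -> count = 16
total = count + 12  # -> total = 28
count = total + 4  # -> count = 32
total = count * 3  # -> total = 96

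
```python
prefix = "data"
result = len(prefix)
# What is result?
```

Trace (tracking result):
prefix = 'data'  # -> prefix = 'data'
result = len(prefix)  # -> result = 4

Answer: 4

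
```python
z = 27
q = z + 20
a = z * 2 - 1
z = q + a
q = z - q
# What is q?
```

Answer: 53

Derivation:
Trace (tracking q):
z = 27  # -> z = 27
q = z + 20  # -> q = 47
a = z * 2 - 1  # -> a = 53
z = q + a  # -> z = 100
q = z - q  # -> q = 53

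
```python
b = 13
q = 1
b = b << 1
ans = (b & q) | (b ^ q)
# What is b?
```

Trace (tracking b):
b = 13  # -> b = 13
q = 1  # -> q = 1
b = b << 1  # -> b = 26
ans = b & q | b ^ q  # -> ans = 27

Answer: 26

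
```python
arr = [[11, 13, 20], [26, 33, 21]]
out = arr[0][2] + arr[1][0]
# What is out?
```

Trace (tracking out):
arr = [[11, 13, 20], [26, 33, 21]]  # -> arr = [[11, 13, 20], [26, 33, 21]]
out = arr[0][2] + arr[1][0]  # -> out = 46

Answer: 46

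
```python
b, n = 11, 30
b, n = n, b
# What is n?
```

Answer: 11

Derivation:
Trace (tracking n):
b, n = (11, 30)  # -> b = 11, n = 30
b, n = (n, b)  # -> b = 30, n = 11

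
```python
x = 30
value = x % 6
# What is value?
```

Answer: 0

Derivation:
Trace (tracking value):
x = 30  # -> x = 30
value = x % 6  # -> value = 0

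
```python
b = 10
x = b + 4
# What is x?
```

Trace (tracking x):
b = 10  # -> b = 10
x = b + 4  # -> x = 14

Answer: 14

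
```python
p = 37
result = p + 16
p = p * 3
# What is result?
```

Answer: 53

Derivation:
Trace (tracking result):
p = 37  # -> p = 37
result = p + 16  # -> result = 53
p = p * 3  # -> p = 111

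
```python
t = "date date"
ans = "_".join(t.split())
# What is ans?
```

Answer: 'date_date'

Derivation:
Trace (tracking ans):
t = 'date date'  # -> t = 'date date'
ans = '_'.join(t.split())  # -> ans = 'date_date'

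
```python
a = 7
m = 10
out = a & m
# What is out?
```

Trace (tracking out):
a = 7  # -> a = 7
m = 10  # -> m = 10
out = a & m  # -> out = 2

Answer: 2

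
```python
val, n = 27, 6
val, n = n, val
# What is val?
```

Trace (tracking val):
val, n = (27, 6)  # -> val = 27, n = 6
val, n = (n, val)  # -> val = 6, n = 27

Answer: 6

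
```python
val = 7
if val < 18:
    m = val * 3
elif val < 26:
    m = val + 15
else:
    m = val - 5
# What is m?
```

Trace (tracking m):
val = 7  # -> val = 7
if val < 18:  # condition is True
    m = val * 3  # -> m = 21

Answer: 21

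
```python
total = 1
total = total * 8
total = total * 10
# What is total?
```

Trace (tracking total):
total = 1  # -> total = 1
total = total * 8  # -> total = 8
total = total * 10  # -> total = 80

Answer: 80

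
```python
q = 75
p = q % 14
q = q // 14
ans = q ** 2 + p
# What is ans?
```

Answer: 30

Derivation:
Trace (tracking ans):
q = 75  # -> q = 75
p = q % 14  # -> p = 5
q = q // 14  # -> q = 5
ans = q ** 2 + p  # -> ans = 30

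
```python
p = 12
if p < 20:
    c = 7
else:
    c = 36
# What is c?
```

Answer: 7

Derivation:
Trace (tracking c):
p = 12  # -> p = 12
if p < 20:  # condition is True
    c = 7  # -> c = 7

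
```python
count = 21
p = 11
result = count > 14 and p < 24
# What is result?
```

Trace (tracking result):
count = 21  # -> count = 21
p = 11  # -> p = 11
result = count > 14 and p < 24  # -> result = True

Answer: True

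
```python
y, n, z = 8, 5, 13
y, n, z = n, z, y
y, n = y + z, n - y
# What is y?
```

Answer: 13

Derivation:
Trace (tracking y):
y, n, z = (8, 5, 13)  # -> y = 8, n = 5, z = 13
y, n, z = (n, z, y)  # -> y = 5, n = 13, z = 8
y, n = (y + z, n - y)  # -> y = 13, n = 8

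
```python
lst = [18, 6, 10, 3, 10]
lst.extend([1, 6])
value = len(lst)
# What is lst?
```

Answer: [18, 6, 10, 3, 10, 1, 6]

Derivation:
Trace (tracking lst):
lst = [18, 6, 10, 3, 10]  # -> lst = [18, 6, 10, 3, 10]
lst.extend([1, 6])  # -> lst = [18, 6, 10, 3, 10, 1, 6]
value = len(lst)  # -> value = 7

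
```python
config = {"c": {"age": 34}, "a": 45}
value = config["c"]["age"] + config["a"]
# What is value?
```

Trace (tracking value):
config = {'c': {'age': 34}, 'a': 45}  # -> config = {'c': {'age': 34}, 'a': 45}
value = config['c']['age'] + config['a']  # -> value = 79

Answer: 79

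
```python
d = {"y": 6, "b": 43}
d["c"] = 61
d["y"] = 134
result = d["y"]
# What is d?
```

Answer: {'y': 134, 'b': 43, 'c': 61}

Derivation:
Trace (tracking d):
d = {'y': 6, 'b': 43}  # -> d = {'y': 6, 'b': 43}
d['c'] = 61  # -> d = {'y': 6, 'b': 43, 'c': 61}
d['y'] = 134  # -> d = {'y': 134, 'b': 43, 'c': 61}
result = d['y']  # -> result = 134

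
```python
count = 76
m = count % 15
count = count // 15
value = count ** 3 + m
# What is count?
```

Trace (tracking count):
count = 76  # -> count = 76
m = count % 15  # -> m = 1
count = count // 15  # -> count = 5
value = count ** 3 + m  # -> value = 126

Answer: 5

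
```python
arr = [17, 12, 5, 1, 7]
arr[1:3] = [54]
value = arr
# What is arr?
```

Trace (tracking arr):
arr = [17, 12, 5, 1, 7]  # -> arr = [17, 12, 5, 1, 7]
arr[1:3] = [54]  # -> arr = [17, 54, 1, 7]
value = arr  # -> value = [17, 54, 1, 7]

Answer: [17, 54, 1, 7]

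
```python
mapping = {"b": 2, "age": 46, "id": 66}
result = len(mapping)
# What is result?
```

Trace (tracking result):
mapping = {'b': 2, 'age': 46, 'id': 66}  # -> mapping = {'b': 2, 'age': 46, 'id': 66}
result = len(mapping)  # -> result = 3

Answer: 3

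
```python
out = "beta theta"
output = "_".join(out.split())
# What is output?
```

Answer: 'beta_theta'

Derivation:
Trace (tracking output):
out = 'beta theta'  # -> out = 'beta theta'
output = '_'.join(out.split())  # -> output = 'beta_theta'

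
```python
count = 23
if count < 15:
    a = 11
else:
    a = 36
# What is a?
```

Answer: 36

Derivation:
Trace (tracking a):
count = 23  # -> count = 23
if count < 15:  # condition is False
else:
    a = 36  # -> a = 36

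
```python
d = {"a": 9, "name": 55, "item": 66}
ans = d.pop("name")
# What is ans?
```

Answer: 55

Derivation:
Trace (tracking ans):
d = {'a': 9, 'name': 55, 'item': 66}  # -> d = {'a': 9, 'name': 55, 'item': 66}
ans = d.pop('name')  # -> ans = 55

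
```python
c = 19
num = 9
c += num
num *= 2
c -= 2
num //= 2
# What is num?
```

Trace (tracking num):
c = 19  # -> c = 19
num = 9  # -> num = 9
c += num  # -> c = 28
num *= 2  # -> num = 18
c -= 2  # -> c = 26
num //= 2  # -> num = 9

Answer: 9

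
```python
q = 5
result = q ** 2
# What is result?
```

Answer: 25

Derivation:
Trace (tracking result):
q = 5  # -> q = 5
result = q ** 2  # -> result = 25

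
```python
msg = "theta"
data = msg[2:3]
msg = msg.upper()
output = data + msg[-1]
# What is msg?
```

Answer: 'THETA'

Derivation:
Trace (tracking msg):
msg = 'theta'  # -> msg = 'theta'
data = msg[2:3]  # -> data = 'e'
msg = msg.upper()  # -> msg = 'THETA'
output = data + msg[-1]  # -> output = 'eA'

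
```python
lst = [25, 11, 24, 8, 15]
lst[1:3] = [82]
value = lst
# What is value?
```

Answer: [25, 82, 8, 15]

Derivation:
Trace (tracking value):
lst = [25, 11, 24, 8, 15]  # -> lst = [25, 11, 24, 8, 15]
lst[1:3] = [82]  # -> lst = [25, 82, 8, 15]
value = lst  # -> value = [25, 82, 8, 15]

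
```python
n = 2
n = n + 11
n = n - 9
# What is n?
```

Answer: 4

Derivation:
Trace (tracking n):
n = 2  # -> n = 2
n = n + 11  # -> n = 13
n = n - 9  # -> n = 4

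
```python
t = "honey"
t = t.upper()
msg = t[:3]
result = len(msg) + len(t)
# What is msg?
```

Trace (tracking msg):
t = 'honey'  # -> t = 'honey'
t = t.upper()  # -> t = 'HONEY'
msg = t[:3]  # -> msg = 'HON'
result = len(msg) + len(t)  # -> result = 8

Answer: 'HON'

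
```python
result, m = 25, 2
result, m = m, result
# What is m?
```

Trace (tracking m):
result, m = (25, 2)  # -> result = 25, m = 2
result, m = (m, result)  # -> result = 2, m = 25

Answer: 25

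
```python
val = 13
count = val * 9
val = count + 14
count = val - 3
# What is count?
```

Answer: 128

Derivation:
Trace (tracking count):
val = 13  # -> val = 13
count = val * 9  # -> count = 117
val = count + 14  # -> val = 131
count = val - 3  # -> count = 128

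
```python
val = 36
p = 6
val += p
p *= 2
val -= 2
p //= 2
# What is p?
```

Answer: 6

Derivation:
Trace (tracking p):
val = 36  # -> val = 36
p = 6  # -> p = 6
val += p  # -> val = 42
p *= 2  # -> p = 12
val -= 2  # -> val = 40
p //= 2  # -> p = 6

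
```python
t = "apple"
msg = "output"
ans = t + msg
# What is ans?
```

Trace (tracking ans):
t = 'apple'  # -> t = 'apple'
msg = 'output'  # -> msg = 'output'
ans = t + msg  # -> ans = 'appleoutput'

Answer: 'appleoutput'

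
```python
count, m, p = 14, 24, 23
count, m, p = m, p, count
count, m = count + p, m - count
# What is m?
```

Answer: -1

Derivation:
Trace (tracking m):
count, m, p = (14, 24, 23)  # -> count = 14, m = 24, p = 23
count, m, p = (m, p, count)  # -> count = 24, m = 23, p = 14
count, m = (count + p, m - count)  # -> count = 38, m = -1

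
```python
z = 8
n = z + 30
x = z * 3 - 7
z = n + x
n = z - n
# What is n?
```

Trace (tracking n):
z = 8  # -> z = 8
n = z + 30  # -> n = 38
x = z * 3 - 7  # -> x = 17
z = n + x  # -> z = 55
n = z - n  # -> n = 17

Answer: 17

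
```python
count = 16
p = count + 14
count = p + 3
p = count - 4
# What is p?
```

Answer: 29

Derivation:
Trace (tracking p):
count = 16  # -> count = 16
p = count + 14  # -> p = 30
count = p + 3  # -> count = 33
p = count - 4  # -> p = 29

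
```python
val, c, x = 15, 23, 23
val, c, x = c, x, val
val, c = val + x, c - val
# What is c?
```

Trace (tracking c):
val, c, x = (15, 23, 23)  # -> val = 15, c = 23, x = 23
val, c, x = (c, x, val)  # -> val = 23, c = 23, x = 15
val, c = (val + x, c - val)  # -> val = 38, c = 0

Answer: 0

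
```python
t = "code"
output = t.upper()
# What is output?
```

Answer: 'CODE'

Derivation:
Trace (tracking output):
t = 'code'  # -> t = 'code'
output = t.upper()  # -> output = 'CODE'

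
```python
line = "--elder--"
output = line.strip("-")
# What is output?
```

Answer: 'elder'

Derivation:
Trace (tracking output):
line = '--elder--'  # -> line = '--elder--'
output = line.strip('-')  # -> output = 'elder'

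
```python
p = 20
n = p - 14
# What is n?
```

Answer: 6

Derivation:
Trace (tracking n):
p = 20  # -> p = 20
n = p - 14  # -> n = 6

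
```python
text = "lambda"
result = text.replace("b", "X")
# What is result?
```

Answer: 'lamXda'

Derivation:
Trace (tracking result):
text = 'lambda'  # -> text = 'lambda'
result = text.replace('b', 'X')  # -> result = 'lamXda'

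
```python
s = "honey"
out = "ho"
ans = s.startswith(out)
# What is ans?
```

Answer: True

Derivation:
Trace (tracking ans):
s = 'honey'  # -> s = 'honey'
out = 'ho'  # -> out = 'ho'
ans = s.startswith(out)  # -> ans = True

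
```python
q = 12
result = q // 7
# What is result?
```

Answer: 1

Derivation:
Trace (tracking result):
q = 12  # -> q = 12
result = q // 7  # -> result = 1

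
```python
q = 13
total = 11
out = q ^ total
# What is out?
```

Trace (tracking out):
q = 13  # -> q = 13
total = 11  # -> total = 11
out = q ^ total  # -> out = 6

Answer: 6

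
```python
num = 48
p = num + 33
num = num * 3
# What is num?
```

Trace (tracking num):
num = 48  # -> num = 48
p = num + 33  # -> p = 81
num = num * 3  # -> num = 144

Answer: 144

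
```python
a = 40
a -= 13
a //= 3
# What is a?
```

Answer: 9

Derivation:
Trace (tracking a):
a = 40  # -> a = 40
a -= 13  # -> a = 27
a //= 3  # -> a = 9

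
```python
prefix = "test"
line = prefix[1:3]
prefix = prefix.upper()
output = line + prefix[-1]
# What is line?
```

Trace (tracking line):
prefix = 'test'  # -> prefix = 'test'
line = prefix[1:3]  # -> line = 'es'
prefix = prefix.upper()  # -> prefix = 'TEST'
output = line + prefix[-1]  # -> output = 'esT'

Answer: 'es'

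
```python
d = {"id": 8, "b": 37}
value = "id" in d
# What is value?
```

Trace (tracking value):
d = {'id': 8, 'b': 37}  # -> d = {'id': 8, 'b': 37}
value = 'id' in d  # -> value = True

Answer: True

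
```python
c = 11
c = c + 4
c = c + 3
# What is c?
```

Answer: 18

Derivation:
Trace (tracking c):
c = 11  # -> c = 11
c = c + 4  # -> c = 15
c = c + 3  # -> c = 18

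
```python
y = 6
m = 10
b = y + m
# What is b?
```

Answer: 16

Derivation:
Trace (tracking b):
y = 6  # -> y = 6
m = 10  # -> m = 10
b = y + m  # -> b = 16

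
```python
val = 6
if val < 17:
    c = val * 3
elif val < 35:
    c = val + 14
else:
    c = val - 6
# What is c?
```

Trace (tracking c):
val = 6  # -> val = 6
if val < 17:  # condition is True
    c = val * 3  # -> c = 18

Answer: 18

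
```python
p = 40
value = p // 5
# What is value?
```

Trace (tracking value):
p = 40  # -> p = 40
value = p // 5  # -> value = 8

Answer: 8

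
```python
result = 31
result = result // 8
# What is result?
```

Trace (tracking result):
result = 31  # -> result = 31
result = result // 8  # -> result = 3

Answer: 3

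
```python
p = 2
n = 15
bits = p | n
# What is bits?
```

Trace (tracking bits):
p = 2  # -> p = 2
n = 15  # -> n = 15
bits = p | n  # -> bits = 15

Answer: 15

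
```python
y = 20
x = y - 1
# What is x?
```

Trace (tracking x):
y = 20  # -> y = 20
x = y - 1  # -> x = 19

Answer: 19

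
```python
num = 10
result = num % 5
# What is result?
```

Trace (tracking result):
num = 10  # -> num = 10
result = num % 5  # -> result = 0

Answer: 0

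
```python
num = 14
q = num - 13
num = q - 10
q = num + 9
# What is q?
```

Answer: 0

Derivation:
Trace (tracking q):
num = 14  # -> num = 14
q = num - 13  # -> q = 1
num = q - 10  # -> num = -9
q = num + 9  # -> q = 0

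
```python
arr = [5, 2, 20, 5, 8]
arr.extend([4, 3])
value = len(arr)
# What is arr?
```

Answer: [5, 2, 20, 5, 8, 4, 3]

Derivation:
Trace (tracking arr):
arr = [5, 2, 20, 5, 8]  # -> arr = [5, 2, 20, 5, 8]
arr.extend([4, 3])  # -> arr = [5, 2, 20, 5, 8, 4, 3]
value = len(arr)  # -> value = 7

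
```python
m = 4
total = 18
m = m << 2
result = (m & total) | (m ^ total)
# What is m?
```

Answer: 16

Derivation:
Trace (tracking m):
m = 4  # -> m = 4
total = 18  # -> total = 18
m = m << 2  # -> m = 16
result = m & total | m ^ total  # -> result = 18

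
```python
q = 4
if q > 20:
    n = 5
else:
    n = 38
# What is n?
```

Answer: 38

Derivation:
Trace (tracking n):
q = 4  # -> q = 4
if q > 20:  # condition is False
else:
    n = 38  # -> n = 38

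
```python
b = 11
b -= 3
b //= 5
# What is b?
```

Answer: 1

Derivation:
Trace (tracking b):
b = 11  # -> b = 11
b -= 3  # -> b = 8
b //= 5  # -> b = 1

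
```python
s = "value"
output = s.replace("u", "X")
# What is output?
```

Answer: 'valXe'

Derivation:
Trace (tracking output):
s = 'value'  # -> s = 'value'
output = s.replace('u', 'X')  # -> output = 'valXe'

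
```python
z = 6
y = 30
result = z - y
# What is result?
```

Answer: -24

Derivation:
Trace (tracking result):
z = 6  # -> z = 6
y = 30  # -> y = 30
result = z - y  # -> result = -24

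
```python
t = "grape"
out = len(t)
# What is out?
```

Trace (tracking out):
t = 'grape'  # -> t = 'grape'
out = len(t)  # -> out = 5

Answer: 5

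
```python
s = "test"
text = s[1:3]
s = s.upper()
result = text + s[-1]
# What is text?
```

Answer: 'es'

Derivation:
Trace (tracking text):
s = 'test'  # -> s = 'test'
text = s[1:3]  # -> text = 'es'
s = s.upper()  # -> s = 'TEST'
result = text + s[-1]  # -> result = 'esT'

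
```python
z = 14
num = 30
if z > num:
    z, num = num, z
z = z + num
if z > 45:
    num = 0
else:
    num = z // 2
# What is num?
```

Trace (tracking num):
z = 14  # -> z = 14
num = 30  # -> num = 30
if z > num:  # condition is False
z = z + num  # -> z = 44
if z > 45:  # condition is False
else:
    num = z // 2  # -> num = 22

Answer: 22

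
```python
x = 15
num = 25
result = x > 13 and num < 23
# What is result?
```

Trace (tracking result):
x = 15  # -> x = 15
num = 25  # -> num = 25
result = x > 13 and num < 23  # -> result = False

Answer: False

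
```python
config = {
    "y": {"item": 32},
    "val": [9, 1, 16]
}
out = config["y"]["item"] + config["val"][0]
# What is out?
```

Trace (tracking out):
config = {'y': {'item': 32}, 'val': [9, 1, 16]}  # -> config = {'y': {'item': 32}, 'val': [9, 1, 16]}
out = config['y']['item'] + config['val'][0]  # -> out = 41

Answer: 41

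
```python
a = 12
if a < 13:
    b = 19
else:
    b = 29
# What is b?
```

Answer: 19

Derivation:
Trace (tracking b):
a = 12  # -> a = 12
if a < 13:  # condition is True
    b = 19  # -> b = 19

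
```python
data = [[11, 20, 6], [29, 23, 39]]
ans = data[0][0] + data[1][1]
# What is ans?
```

Answer: 34

Derivation:
Trace (tracking ans):
data = [[11, 20, 6], [29, 23, 39]]  # -> data = [[11, 20, 6], [29, 23, 39]]
ans = data[0][0] + data[1][1]  # -> ans = 34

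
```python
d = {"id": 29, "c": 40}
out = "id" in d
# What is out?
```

Answer: True

Derivation:
Trace (tracking out):
d = {'id': 29, 'c': 40}  # -> d = {'id': 29, 'c': 40}
out = 'id' in d  # -> out = True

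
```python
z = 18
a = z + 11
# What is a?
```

Answer: 29

Derivation:
Trace (tracking a):
z = 18  # -> z = 18
a = z + 11  # -> a = 29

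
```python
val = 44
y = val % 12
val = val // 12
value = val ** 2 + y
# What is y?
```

Answer: 8

Derivation:
Trace (tracking y):
val = 44  # -> val = 44
y = val % 12  # -> y = 8
val = val // 12  # -> val = 3
value = val ** 2 + y  # -> value = 17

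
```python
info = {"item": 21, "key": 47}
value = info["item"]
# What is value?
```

Trace (tracking value):
info = {'item': 21, 'key': 47}  # -> info = {'item': 21, 'key': 47}
value = info['item']  # -> value = 21

Answer: 21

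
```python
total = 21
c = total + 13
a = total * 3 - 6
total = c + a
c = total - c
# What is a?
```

Trace (tracking a):
total = 21  # -> total = 21
c = total + 13  # -> c = 34
a = total * 3 - 6  # -> a = 57
total = c + a  # -> total = 91
c = total - c  # -> c = 57

Answer: 57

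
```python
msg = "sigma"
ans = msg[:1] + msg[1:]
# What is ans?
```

Trace (tracking ans):
msg = 'sigma'  # -> msg = 'sigma'
ans = msg[:1] + msg[1:]  # -> ans = 'sigma'

Answer: 'sigma'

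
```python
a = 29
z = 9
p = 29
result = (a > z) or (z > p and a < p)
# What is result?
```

Trace (tracking result):
a = 29  # -> a = 29
z = 9  # -> z = 9
p = 29  # -> p = 29
result = a > z or (z > p and a < p)  # -> result = True

Answer: True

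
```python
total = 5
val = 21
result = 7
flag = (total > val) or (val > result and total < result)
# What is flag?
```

Trace (tracking flag):
total = 5  # -> total = 5
val = 21  # -> val = 21
result = 7  # -> result = 7
flag = total > val or (val > result and total < result)  # -> flag = True

Answer: True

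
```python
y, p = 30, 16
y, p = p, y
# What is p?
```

Trace (tracking p):
y, p = (30, 16)  # -> y = 30, p = 16
y, p = (p, y)  # -> y = 16, p = 30

Answer: 30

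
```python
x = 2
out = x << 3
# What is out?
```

Answer: 16

Derivation:
Trace (tracking out):
x = 2  # -> x = 2
out = x << 3  # -> out = 16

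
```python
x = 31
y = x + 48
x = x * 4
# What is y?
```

Answer: 79

Derivation:
Trace (tracking y):
x = 31  # -> x = 31
y = x + 48  # -> y = 79
x = x * 4  # -> x = 124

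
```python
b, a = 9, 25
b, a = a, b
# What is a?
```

Answer: 9

Derivation:
Trace (tracking a):
b, a = (9, 25)  # -> b = 9, a = 25
b, a = (a, b)  # -> b = 25, a = 9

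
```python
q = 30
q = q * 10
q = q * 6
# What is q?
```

Answer: 1800

Derivation:
Trace (tracking q):
q = 30  # -> q = 30
q = q * 10  # -> q = 300
q = q * 6  # -> q = 1800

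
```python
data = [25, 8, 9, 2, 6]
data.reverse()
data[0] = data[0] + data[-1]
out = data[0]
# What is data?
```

Answer: [31, 2, 9, 8, 25]

Derivation:
Trace (tracking data):
data = [25, 8, 9, 2, 6]  # -> data = [25, 8, 9, 2, 6]
data.reverse()  # -> data = [6, 2, 9, 8, 25]
data[0] = data[0] + data[-1]  # -> data = [31, 2, 9, 8, 25]
out = data[0]  # -> out = 31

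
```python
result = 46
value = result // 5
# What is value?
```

Answer: 9

Derivation:
Trace (tracking value):
result = 46  # -> result = 46
value = result // 5  # -> value = 9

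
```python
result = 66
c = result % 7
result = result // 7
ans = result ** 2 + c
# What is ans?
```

Answer: 84

Derivation:
Trace (tracking ans):
result = 66  # -> result = 66
c = result % 7  # -> c = 3
result = result // 7  # -> result = 9
ans = result ** 2 + c  # -> ans = 84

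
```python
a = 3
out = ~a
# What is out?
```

Answer: -4

Derivation:
Trace (tracking out):
a = 3  # -> a = 3
out = ~a  # -> out = -4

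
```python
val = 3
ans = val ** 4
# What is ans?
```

Answer: 81

Derivation:
Trace (tracking ans):
val = 3  # -> val = 3
ans = val ** 4  # -> ans = 81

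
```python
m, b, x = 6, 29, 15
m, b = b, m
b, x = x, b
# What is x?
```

Trace (tracking x):
m, b, x = (6, 29, 15)  # -> m = 6, b = 29, x = 15
m, b = (b, m)  # -> m = 29, b = 6
b, x = (x, b)  # -> b = 15, x = 6

Answer: 6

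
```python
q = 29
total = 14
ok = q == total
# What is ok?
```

Trace (tracking ok):
q = 29  # -> q = 29
total = 14  # -> total = 14
ok = q == total  # -> ok = False

Answer: False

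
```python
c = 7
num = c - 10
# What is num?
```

Trace (tracking num):
c = 7  # -> c = 7
num = c - 10  # -> num = -3

Answer: -3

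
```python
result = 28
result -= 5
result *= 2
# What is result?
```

Trace (tracking result):
result = 28  # -> result = 28
result -= 5  # -> result = 23
result *= 2  # -> result = 46

Answer: 46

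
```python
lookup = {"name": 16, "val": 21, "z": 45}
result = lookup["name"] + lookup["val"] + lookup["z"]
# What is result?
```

Trace (tracking result):
lookup = {'name': 16, 'val': 21, 'z': 45}  # -> lookup = {'name': 16, 'val': 21, 'z': 45}
result = lookup['name'] + lookup['val'] + lookup['z']  # -> result = 82

Answer: 82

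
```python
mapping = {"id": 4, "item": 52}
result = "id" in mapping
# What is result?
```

Trace (tracking result):
mapping = {'id': 4, 'item': 52}  # -> mapping = {'id': 4, 'item': 52}
result = 'id' in mapping  # -> result = True

Answer: True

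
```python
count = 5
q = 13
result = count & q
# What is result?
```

Answer: 5

Derivation:
Trace (tracking result):
count = 5  # -> count = 5
q = 13  # -> q = 13
result = count & q  # -> result = 5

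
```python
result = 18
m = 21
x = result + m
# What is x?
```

Trace (tracking x):
result = 18  # -> result = 18
m = 21  # -> m = 21
x = result + m  # -> x = 39

Answer: 39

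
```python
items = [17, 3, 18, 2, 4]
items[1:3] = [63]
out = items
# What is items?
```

Trace (tracking items):
items = [17, 3, 18, 2, 4]  # -> items = [17, 3, 18, 2, 4]
items[1:3] = [63]  # -> items = [17, 63, 2, 4]
out = items  # -> out = [17, 63, 2, 4]

Answer: [17, 63, 2, 4]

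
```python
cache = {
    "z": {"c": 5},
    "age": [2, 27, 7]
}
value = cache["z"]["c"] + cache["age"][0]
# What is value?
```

Trace (tracking value):
cache = {'z': {'c': 5}, 'age': [2, 27, 7]}  # -> cache = {'z': {'c': 5}, 'age': [2, 27, 7]}
value = cache['z']['c'] + cache['age'][0]  # -> value = 7

Answer: 7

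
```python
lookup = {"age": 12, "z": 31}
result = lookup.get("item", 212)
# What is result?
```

Answer: 212

Derivation:
Trace (tracking result):
lookup = {'age': 12, 'z': 31}  # -> lookup = {'age': 12, 'z': 31}
result = lookup.get('item', 212)  # -> result = 212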